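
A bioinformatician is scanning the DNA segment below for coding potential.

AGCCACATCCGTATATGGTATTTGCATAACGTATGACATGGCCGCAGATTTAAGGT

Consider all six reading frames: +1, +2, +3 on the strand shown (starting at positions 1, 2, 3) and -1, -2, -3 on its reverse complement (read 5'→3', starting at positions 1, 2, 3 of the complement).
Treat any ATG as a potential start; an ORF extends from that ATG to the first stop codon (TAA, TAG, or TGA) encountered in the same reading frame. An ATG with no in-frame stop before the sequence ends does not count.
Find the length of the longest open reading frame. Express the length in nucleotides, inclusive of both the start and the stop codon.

Reverse complement (5'→3'): ACCTTAAATCTGCGGCCATGTCATACGTTATGCAAATACCATATACGGATGTGGCT
Frame +1: AGC CAC ATC CGT ATA TGG TAT TTG CAT AAC GTA TGA CAT GGC CGC AGA TTT AAG — no ATG→stop ORF.
Frame +2: GCC ACA TCC GTA TAT GGT ATT TGC ATA ACG TAT GAC ATG GCC GCA GAT TTA AGG — no ATG→stop ORF.
Frame +3: CCA CAT CCG TAT ATG GTA TTT GCA TAA CGT ATG ACA TGG CCG CAG ATT TAA GGT — ATG at 15, stop TAA at 27 → 15 nt; ATG at 33, stop TAA at 51 → 21 nt.
Frame -1: ACC TTA AAT CTG CGG CCA TGT CAT ACG TTA TGC AAA TAC CAT ATA CGG ATG TGG — no ATG→stop ORF.
Frame -2: CCT TAA ATC TGC GGC CAT GTC ATA CGT TAT GCA AAT ACC ATA TAC GGA TGT GGC — no ATG→stop ORF.
Frame -3: CTT AAA TCT GCG GCC ATG TCA TAC GTT ATG CAA ATA CCA TAT ACG GAT GTG GCT — no ATG→stop ORF.
Longest: frame +3, positions 33–53, 21 nt = 7 codons = 6 aa. → 21 nucleotides.

21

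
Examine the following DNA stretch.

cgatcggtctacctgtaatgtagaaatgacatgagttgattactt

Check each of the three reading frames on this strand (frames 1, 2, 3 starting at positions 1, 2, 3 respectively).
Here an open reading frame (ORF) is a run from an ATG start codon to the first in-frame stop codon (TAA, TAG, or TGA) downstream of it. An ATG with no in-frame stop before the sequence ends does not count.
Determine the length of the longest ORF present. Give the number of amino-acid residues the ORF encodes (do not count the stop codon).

2

Frame 1: CGA TCG GTC TAC CTG TAA TGT AGA AAT GAC ATG AGT TGA TTA CTT — ATG at 31, stop TGA at 37 → 9 nt.
Frame 2: GAT CGG TCT ACC TGT AAT GTA GAA ATG ACA TGA GTT GAT TAC — ATG at 26, stop TGA at 32 → 9 nt.
Frame 3: ATC GGT CTA CCT GTA ATG TAG AAA TGA CAT GAG TTG ATT ACT — ATG at 18, stop TAG at 21 → 6 nt.
Longest: frame 1, positions 31–39, 9 nt = 3 codons = 2 aa. → 2 amino acids.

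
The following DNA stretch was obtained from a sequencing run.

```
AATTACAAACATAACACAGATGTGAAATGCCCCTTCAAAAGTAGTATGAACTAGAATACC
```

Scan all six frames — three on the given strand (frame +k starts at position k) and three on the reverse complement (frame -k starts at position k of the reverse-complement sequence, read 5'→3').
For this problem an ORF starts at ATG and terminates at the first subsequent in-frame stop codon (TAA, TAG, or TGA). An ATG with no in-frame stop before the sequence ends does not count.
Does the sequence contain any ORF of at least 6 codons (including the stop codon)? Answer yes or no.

yes

Reverse complement (5'→3'): GGTATTCTAGTTCATACTACTTTTGAAGGGGCATTTCACATCTGTGTTATGTTTGTAATT
Frame +1: AAT TAC AAA CAT AAC ACA GAT GTG AAA TGC CCC TTC AAA AGT AGT ATG AAC TAG AAT ACC — ATG at 46, stop TAG at 52 → 9 nt.
Frame +2: ATT ACA AAC ATA ACA CAG ATG TGA AAT GCC CCT TCA AAA GTA GTA TGA ACT AGA ATA — ATG at 20, stop TGA at 23 → 6 nt.
Frame +3: TTA CAA ACA TAA CAC AGA TGT GAA ATG CCC CTT CAA AAG TAG TAT GAA CTA GAA TAC — ATG at 27, stop TAG at 42 → 18 nt.
Frame -1: GGT ATT CTA GTT CAT ACT ACT TTT GAA GGG GCA TTT CAC ATC TGT GTT ATG TTT GTA ATT — no ATG→stop ORF.
Frame -2: GTA TTC TAG TTC ATA CTA CTT TTG AAG GGG CAT TTC ACA TCT GTG TTA TGT TTG TAA — no ATG→stop ORF.
Frame -3: TAT TCT AGT TCA TAC TAC TTT TGA AGG GGC ATT TCA CAT CTG TGT TAT GTT TGT AAT — no ATG→stop ORF.
Frame +3 has an ORF of 6 codons (positions 27–44) ≥ 6, so yes.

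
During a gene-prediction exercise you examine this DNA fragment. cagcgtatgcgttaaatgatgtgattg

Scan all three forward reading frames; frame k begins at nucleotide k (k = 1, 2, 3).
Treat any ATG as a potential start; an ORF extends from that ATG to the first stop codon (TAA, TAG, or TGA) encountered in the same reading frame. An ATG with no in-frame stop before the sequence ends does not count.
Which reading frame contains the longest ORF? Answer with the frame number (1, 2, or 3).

1

Frame 1: CAG CGT ATG CGT TAA ATG ATG TGA TTG — ATG at 7, stop TAA at 13 → 9 nt; ATG at 16, stop TGA at 22 → 9 nt; ATG at 19, stop TGA at 22 → 6 nt.
Frame 2: AGC GTA TGC GTT AAA TGA TGT GAT — no ATG→stop ORF.
Frame 3: GCG TAT GCG TTA AAT GAT GTG ATT — no ATG→stop ORF.
Longest ORF is 9 nt in frame 1 (positions 7–15).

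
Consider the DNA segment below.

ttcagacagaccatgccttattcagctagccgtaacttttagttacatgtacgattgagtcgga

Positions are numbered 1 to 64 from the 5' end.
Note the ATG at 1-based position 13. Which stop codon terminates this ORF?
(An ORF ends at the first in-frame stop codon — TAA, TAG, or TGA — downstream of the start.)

Codons from position 13: ATG (13–15), CCT (16–18), TAT (19–21), TCA (22–24), GCT (25–27), AGC (28–30), CGT (31–33), AAC (34–36), TTT (37–39), TAG (40–42).
The first in-frame stop codon is TAG.

TAG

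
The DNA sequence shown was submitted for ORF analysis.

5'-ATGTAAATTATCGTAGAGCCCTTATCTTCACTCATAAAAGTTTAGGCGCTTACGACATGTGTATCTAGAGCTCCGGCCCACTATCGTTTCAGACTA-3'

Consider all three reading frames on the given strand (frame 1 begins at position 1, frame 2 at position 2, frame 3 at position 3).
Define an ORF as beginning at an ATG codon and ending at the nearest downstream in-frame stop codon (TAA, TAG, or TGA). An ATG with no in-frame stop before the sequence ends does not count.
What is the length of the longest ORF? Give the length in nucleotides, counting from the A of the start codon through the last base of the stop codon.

Frame 1: ATG TAA ATT ATC GTA GAG CCC TTA TCT TCA CTC ATA AAA GTT TAG GCG CTT ACG ACA TGT GTA TCT AGA GCT CCG GCC CAC TAT CGT TTC AGA CTA — ATG at 1, stop TAA at 4 → 6 nt.
Frame 2: TGT AAA TTA TCG TAG AGC CCT TAT CTT CAC TCA TAA AAG TTT AGG CGC TTA CGA CAT GTG TAT CTA GAG CTC CGG CCC ACT ATC GTT TCA GAC — no ATG→stop ORF.
Frame 3: GTA AAT TAT CGT AGA GCC CTT ATC TTC ACT CAT AAA AGT TTA GGC GCT TAC GAC ATG TGT ATC TAG AGC TCC GGC CCA CTA TCG TTT CAG ACT — ATG at 57, stop TAG at 66 → 12 nt.
Longest: frame 3, positions 57–68, 12 nt = 4 codons = 3 aa. → 12 nucleotides.

12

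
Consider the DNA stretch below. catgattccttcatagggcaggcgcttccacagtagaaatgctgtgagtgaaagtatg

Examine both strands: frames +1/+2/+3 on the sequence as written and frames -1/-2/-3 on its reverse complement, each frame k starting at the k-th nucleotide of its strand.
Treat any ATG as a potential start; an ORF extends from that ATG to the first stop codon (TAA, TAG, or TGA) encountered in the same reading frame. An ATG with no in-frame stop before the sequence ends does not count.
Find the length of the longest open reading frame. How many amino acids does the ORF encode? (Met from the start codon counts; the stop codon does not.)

4

Reverse complement (5'→3'): CATACTTTCACTCACAGCATTTCTACTGTGGAAGCGCCTGCCCTATGAAGGAATCATG
Frame +1: CAT GAT TCC TTC ATA GGG CAG GCG CTT CCA CAG TAG AAA TGC TGT GAG TGA AAG TAT — no ATG→stop ORF.
Frame +2: ATG ATT CCT TCA TAG GGC AGG CGC TTC CAC AGT AGA AAT GCT GTG AGT GAA AGT ATG — ATG at 2, stop TAG at 14 → 15 nt.
Frame +3: TGA TTC CTT CAT AGG GCA GGC GCT TCC ACA GTA GAA ATG CTG TGA GTG AAA GTA — ATG at 39, stop TGA at 45 → 9 nt.
Frame -1: CAT ACT TTC ACT CAC AGC ATT TCT ACT GTG GAA GCG CCT GCC CTA TGA AGG AAT CAT — no ATG→stop ORF.
Frame -2: ATA CTT TCA CTC ACA GCA TTT CTA CTG TGG AAG CGC CTG CCC TAT GAA GGA ATC ATG — no ATG→stop ORF.
Frame -3: TAC TTT CAC TCA CAG CAT TTC TAC TGT GGA AGC GCC TGC CCT ATG AAG GAA TCA — no ATG→stop ORF.
Longest: frame +2, positions 2–16, 15 nt = 5 codons = 4 aa. → 4 amino acids.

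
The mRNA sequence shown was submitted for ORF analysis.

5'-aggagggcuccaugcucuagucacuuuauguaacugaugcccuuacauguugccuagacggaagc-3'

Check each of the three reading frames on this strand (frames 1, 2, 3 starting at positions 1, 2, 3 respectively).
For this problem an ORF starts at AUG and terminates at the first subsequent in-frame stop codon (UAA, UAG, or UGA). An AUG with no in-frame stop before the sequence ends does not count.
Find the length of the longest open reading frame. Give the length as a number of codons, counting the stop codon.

Frame 1: AGG AGG GCU CCA UGC UCU AGU CAC UUU AUG UAA CUG AUG CCC UUA CAU GUU GCC UAG ACG GAA — AUG at 28, stop UAA at 31 → 6 nt; AUG at 37, stop UAG at 55 → 21 nt.
Frame 2: GGA GGG CUC CAU GCU CUA GUC ACU UUA UGU AAC UGA UGC CCU UAC AUG UUG CCU AGA CGG AAG — no AUG→stop ORF.
Frame 3: GAG GGC UCC AUG CUC UAG UCA CUU UAU GUA ACU GAU GCC CUU ACA UGU UGC CUA GAC GGA AGC — AUG at 12, stop UAG at 18 → 9 nt.
Longest: frame 1, positions 37–57, 21 nt = 7 codons = 6 aa. → 7 codons.

7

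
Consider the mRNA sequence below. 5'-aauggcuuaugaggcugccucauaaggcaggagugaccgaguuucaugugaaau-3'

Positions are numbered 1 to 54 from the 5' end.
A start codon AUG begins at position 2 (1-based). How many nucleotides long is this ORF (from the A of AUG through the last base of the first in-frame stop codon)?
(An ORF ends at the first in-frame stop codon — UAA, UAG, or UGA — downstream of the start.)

24

Codons from position 2: AUG (2–4), GCU (5–7), UAU (8–10), GAG (11–13), GCU (14–16), GCC (17–19), UCA (20–22), UAA (23–25).
UAA is the first in-frame stop; ORF spans 2–25, 24 nucleotides.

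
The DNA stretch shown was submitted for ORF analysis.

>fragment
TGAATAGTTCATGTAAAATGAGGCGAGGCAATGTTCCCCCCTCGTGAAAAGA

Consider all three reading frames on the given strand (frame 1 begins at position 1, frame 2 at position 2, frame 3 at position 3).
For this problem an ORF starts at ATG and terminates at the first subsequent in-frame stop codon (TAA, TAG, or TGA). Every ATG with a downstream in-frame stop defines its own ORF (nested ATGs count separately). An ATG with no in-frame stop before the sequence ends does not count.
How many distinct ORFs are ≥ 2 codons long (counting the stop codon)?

2

Frame 1: TGA ATA GTT CAT GTA AAA TGA GGC GAG GCA ATG TTC CCC CCT CGT GAA AAG — no ATG→stop ORF.
Frame 2: GAA TAG TTC ATG TAA AAT GAG GCG AGG CAA TGT TCC CCC CTC GTG AAA AGA — ATG at 11, stop TAA at 14 → 6 nt.
Frame 3: AAT AGT TCA TGT AAA ATG AGG CGA GGC AAT GTT CCC CCC TCG TGA AAA — ATG at 18, stop TGA at 45 → 30 nt.
ORFs ≥ 2 codons: frame 2 11–16 (2 codons), frame 3 18–47 (10 codons). Count = 2.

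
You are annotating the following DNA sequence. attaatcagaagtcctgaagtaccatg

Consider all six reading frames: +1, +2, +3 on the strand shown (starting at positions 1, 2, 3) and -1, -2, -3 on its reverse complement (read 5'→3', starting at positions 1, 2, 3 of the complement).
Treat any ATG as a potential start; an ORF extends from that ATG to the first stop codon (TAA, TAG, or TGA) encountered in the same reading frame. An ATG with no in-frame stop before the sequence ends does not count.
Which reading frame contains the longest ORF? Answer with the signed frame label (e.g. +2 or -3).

-2

Reverse complement (5'→3'): CATGGTACTTCAGGACTTCTGATTAAT
Frame +1: ATT AAT CAG AAG TCC TGA AGT ACC ATG — no ATG→stop ORF.
Frame +2: TTA ATC AGA AGT CCT GAA GTA CCA — no ATG→stop ORF.
Frame +3: TAA TCA GAA GTC CTG AAG TAC CAT — no ATG→stop ORF.
Frame -1: CAT GGT ACT TCA GGA CTT CTG ATT AAT — no ATG→stop ORF.
Frame -2: ATG GTA CTT CAG GAC TTC TGA TTA — ATG at 2, stop TGA at 20 → 21 nt.
Frame -3: TGG TAC TTC AGG ACT TCT GAT TAA — no ATG→stop ORF.
Longest ORF is 21 nt in frame -2 (positions 2–22).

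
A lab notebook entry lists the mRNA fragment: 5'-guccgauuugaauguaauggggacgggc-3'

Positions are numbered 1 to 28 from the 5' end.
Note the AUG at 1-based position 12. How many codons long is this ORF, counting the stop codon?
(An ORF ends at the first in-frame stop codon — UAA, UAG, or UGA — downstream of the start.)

2

Codons from position 12: AUG (12–14), UAA (15–17).
UAA is the first in-frame stop; that's 2 codons including the stop.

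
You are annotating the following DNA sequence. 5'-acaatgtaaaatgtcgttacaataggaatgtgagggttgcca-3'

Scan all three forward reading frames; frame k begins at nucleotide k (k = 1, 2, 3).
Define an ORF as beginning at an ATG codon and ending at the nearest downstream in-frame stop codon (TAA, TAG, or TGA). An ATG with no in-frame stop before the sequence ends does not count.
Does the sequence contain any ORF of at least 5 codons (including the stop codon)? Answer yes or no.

yes

Frame 1: ACA ATG TAA AAT GTC GTT ACA ATA GGA ATG TGA GGG TTG CCA — ATG at 4, stop TAA at 7 → 6 nt; ATG at 28, stop TGA at 31 → 6 nt.
Frame 2: CAA TGT AAA ATG TCG TTA CAA TAG GAA TGT GAG GGT TGC — ATG at 11, stop TAG at 23 → 15 nt.
Frame 3: AAT GTA AAA TGT CGT TAC AAT AGG AAT GTG AGG GTT GCC — no ATG→stop ORF.
Frame 2 has an ORF of 5 codons (positions 11–25) ≥ 5, so yes.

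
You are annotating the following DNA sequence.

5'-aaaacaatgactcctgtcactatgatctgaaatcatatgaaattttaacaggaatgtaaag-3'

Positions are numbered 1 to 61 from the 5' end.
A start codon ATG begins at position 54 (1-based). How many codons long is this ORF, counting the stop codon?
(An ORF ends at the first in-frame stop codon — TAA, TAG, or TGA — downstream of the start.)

Codons from position 54: ATG (54–56), TAA (57–59).
TAA is the first in-frame stop; that's 2 codons including the stop.

2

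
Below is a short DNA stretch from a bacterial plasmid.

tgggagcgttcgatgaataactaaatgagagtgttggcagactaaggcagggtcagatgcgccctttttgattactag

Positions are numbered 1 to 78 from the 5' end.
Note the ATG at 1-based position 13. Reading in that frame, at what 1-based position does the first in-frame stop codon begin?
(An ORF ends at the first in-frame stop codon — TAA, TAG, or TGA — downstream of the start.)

Codons from position 13: ATG (13–15), AAT (16–18), AAC (19–21), TAA (22–24).
TAA is a stop codon; it begins at position 22.

22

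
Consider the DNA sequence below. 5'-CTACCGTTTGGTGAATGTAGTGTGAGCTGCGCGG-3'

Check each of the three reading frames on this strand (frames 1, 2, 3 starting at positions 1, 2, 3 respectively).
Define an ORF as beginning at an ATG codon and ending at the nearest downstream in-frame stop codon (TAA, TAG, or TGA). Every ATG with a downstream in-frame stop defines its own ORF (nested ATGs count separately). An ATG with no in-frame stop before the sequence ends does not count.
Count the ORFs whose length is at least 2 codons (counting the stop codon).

1

Frame 1: CTA CCG TTT GGT GAA TGT AGT GTG AGC TGC GCG — no ATG→stop ORF.
Frame 2: TAC CGT TTG GTG AAT GTA GTG TGA GCT GCG CGG — no ATG→stop ORF.
Frame 3: ACC GTT TGG TGA ATG TAG TGT GAG CTG CGC — ATG at 15, stop TAG at 18 → 6 nt.
ORFs ≥ 2 codons: frame 3 15–20 (2 codons). Count = 1.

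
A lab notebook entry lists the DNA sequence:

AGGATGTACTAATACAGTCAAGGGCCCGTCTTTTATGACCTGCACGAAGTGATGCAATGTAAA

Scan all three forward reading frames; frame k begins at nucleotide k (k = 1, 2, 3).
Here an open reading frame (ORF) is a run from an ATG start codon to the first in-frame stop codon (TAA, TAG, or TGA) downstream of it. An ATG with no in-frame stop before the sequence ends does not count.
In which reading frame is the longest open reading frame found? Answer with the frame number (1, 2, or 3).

2

Frame 1: AGG ATG TAC TAA TAC AGT CAA GGG CCC GTC TTT TAT GAC CTG CAC GAA GTG ATG CAA TGT AAA — ATG at 4, stop TAA at 10 → 9 nt.
Frame 2: GGA TGT ACT AAT ACA GTC AAG GGC CCG TCT TTT ATG ACC TGC ACG AAG TGA TGC AAT GTA — ATG at 35, stop TGA at 50 → 18 nt.
Frame 3: GAT GTA CTA ATA CAG TCA AGG GCC CGT CTT TTA TGA CCT GCA CGA AGT GAT GCA ATG TAA — ATG at 57, stop TAA at 60 → 6 nt.
Longest ORF is 18 nt in frame 2 (positions 35–52).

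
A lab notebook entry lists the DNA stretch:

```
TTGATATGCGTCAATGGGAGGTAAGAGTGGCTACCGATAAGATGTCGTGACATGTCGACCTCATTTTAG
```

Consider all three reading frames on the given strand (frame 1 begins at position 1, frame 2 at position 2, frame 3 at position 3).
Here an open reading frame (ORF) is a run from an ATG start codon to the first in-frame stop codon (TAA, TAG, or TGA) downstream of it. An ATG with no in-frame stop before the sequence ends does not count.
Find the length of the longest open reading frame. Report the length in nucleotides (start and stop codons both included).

45

Frame 1: TTG ATA TGC GTC AAT GGG AGG TAA GAG TGG CTA CCG ATA AGA TGT CGT GAC ATG TCG ACC TCA TTT TAG — ATG at 52, stop TAG at 67 → 18 nt.
Frame 2: TGA TAT GCG TCA ATG GGA GGT AAG AGT GGC TAC CGA TAA GAT GTC GTG ACA TGT CGA CCT CAT TTT — ATG at 14, stop TAA at 38 → 27 nt.
Frame 3: GAT ATG CGT CAA TGG GAG GTA AGA GTG GCT ACC GAT AAG ATG TCG TGA CAT GTC GAC CTC ATT TTA — ATG at 6, stop TGA at 48 → 45 nt; ATG at 42, stop TGA at 48 → 9 nt.
Longest: frame 3, positions 6–50, 45 nt = 15 codons = 14 aa. → 45 nucleotides.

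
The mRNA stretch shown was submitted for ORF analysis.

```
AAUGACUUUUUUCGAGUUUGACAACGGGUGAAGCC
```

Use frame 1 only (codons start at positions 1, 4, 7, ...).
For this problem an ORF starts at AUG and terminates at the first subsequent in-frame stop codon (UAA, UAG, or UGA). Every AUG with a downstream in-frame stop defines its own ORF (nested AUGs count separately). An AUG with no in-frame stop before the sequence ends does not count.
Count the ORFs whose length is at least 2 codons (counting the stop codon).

0

Frame 1: AAU GAC UUU UUU CGA GUU UGA CAA CGG GUG AAG — no AUG→stop ORF.
No ORF reaches 2 codons. Count = 0.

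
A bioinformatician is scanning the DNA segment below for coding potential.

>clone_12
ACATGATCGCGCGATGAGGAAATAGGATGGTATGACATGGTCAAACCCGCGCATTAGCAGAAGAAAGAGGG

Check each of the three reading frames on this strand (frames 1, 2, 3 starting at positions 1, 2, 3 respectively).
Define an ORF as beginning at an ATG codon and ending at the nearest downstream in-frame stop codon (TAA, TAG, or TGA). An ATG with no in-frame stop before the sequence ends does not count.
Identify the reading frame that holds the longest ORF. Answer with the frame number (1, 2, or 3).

1

Frame 1: ACA TGA TCG CGC GAT GAG GAA ATA GGA TGG TAT GAC ATG GTC AAA CCC GCG CAT TAG CAG AAG AAA GAG — ATG at 37, stop TAG at 55 → 21 nt.
Frame 2: CAT GAT CGC GCG ATG AGG AAA TAG GAT GGT ATG ACA TGG TCA AAC CCG CGC ATT AGC AGA AGA AAG AGG — ATG at 14, stop TAG at 23 → 12 nt.
Frame 3: ATG ATC GCG CGA TGA GGA AAT AGG ATG GTA TGA CAT GGT CAA ACC CGC GCA TTA GCA GAA GAA AGA GGG — ATG at 3, stop TGA at 15 → 15 nt; ATG at 27, stop TGA at 33 → 9 nt.
Longest ORF is 21 nt in frame 1 (positions 37–57).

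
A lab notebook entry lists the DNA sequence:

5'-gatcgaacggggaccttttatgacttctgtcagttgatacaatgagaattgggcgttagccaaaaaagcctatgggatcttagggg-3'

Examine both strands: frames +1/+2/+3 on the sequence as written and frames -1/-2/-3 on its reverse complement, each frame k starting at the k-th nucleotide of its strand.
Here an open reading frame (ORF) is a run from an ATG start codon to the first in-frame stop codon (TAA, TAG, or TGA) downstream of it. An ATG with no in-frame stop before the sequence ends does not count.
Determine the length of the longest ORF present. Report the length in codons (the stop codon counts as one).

6

Reverse complement (5'→3'): CCCCTAAGATCCCATAGGCTTTTTTGGCTAACGCCCAATTCTCATTGTATCAACTGACAGAAGTCATAAAAGGTCCCCGTTCGATC
Frame +1: GAT CGA ACG GGG ACC TTT TAT GAC TTC TGT CAG TTG ATA CAA TGA GAA TTG GGC GTT AGC CAA AAA AGC CTA TGG GAT CTT AGG — no ATG→stop ORF.
Frame +2: ATC GAA CGG GGA CCT TTT ATG ACT TCT GTC AGT TGA TAC AAT GAG AAT TGG GCG TTA GCC AAA AAA GCC TAT GGG ATC TTA GGG — ATG at 20, stop TGA at 35 → 18 nt.
Frame +3: TCG AAC GGG GAC CTT TTA TGA CTT CTG TCA GTT GAT ACA ATG AGA ATT GGG CGT TAG CCA AAA AAG CCT ATG GGA TCT TAG GGG — ATG at 42, stop TAG at 57 → 18 nt; ATG at 72, stop TAG at 81 → 12 nt.
Frame -1: CCC CTA AGA TCC CAT AGG CTT TTT TGG CTA ACG CCC AAT TCT CAT TGT ATC AAC TGA CAG AAG TCA TAA AAG GTC CCC GTT CGA — no ATG→stop ORF.
Frame -2: CCC TAA GAT CCC ATA GGC TTT TTT GGC TAA CGC CCA ATT CTC ATT GTA TCA ACT GAC AGA AGT CAT AAA AGG TCC CCG TTC GAT — no ATG→stop ORF.
Frame -3: CCT AAG ATC CCA TAG GCT TTT TTG GCT AAC GCC CAA TTC TCA TTG TAT CAA CTG ACA GAA GTC ATA AAA GGT CCC CGT TCG ATC — no ATG→stop ORF.
Longest: frame +2, positions 20–37, 18 nt = 6 codons = 5 aa. → 6 codons.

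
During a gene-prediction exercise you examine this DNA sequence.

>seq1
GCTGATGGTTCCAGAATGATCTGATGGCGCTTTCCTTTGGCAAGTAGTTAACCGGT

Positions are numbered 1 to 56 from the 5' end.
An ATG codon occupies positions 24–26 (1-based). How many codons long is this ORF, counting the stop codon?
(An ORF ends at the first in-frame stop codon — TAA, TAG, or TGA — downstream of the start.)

Codons from position 24: ATG (24–26), GCG (27–29), CTT (30–32), TCC (33–35), TTT (36–38), GGC (39–41), AAG (42–44), TAG (45–47).
TAG is the first in-frame stop; that's 8 codons including the stop.

8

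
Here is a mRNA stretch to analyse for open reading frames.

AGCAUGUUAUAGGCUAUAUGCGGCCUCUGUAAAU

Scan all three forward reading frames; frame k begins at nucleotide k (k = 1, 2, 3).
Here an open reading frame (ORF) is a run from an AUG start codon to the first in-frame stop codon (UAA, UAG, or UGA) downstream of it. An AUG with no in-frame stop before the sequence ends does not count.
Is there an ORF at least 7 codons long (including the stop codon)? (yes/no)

Frame 1: AGC AUG UUA UAG GCU AUA UGC GGC CUC UGU AAA — AUG at 4, stop UAG at 10 → 9 nt.
Frame 2: GCA UGU UAU AGG CUA UAU GCG GCC UCU GUA AAU — no AUG→stop ORF.
Frame 3: CAU GUU AUA GGC UAU AUG CGG CCU CUG UAA — AUG at 18, stop UAA at 30 → 15 nt.
Largest ORF found is 5 codons < 7, so no.

no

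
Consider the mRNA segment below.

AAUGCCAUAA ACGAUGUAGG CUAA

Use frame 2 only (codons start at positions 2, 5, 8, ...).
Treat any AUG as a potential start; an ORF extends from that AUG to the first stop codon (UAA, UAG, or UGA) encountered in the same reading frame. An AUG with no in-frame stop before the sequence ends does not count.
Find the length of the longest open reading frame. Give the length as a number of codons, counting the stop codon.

Frame 2: AUG CCA UAA ACG AUG UAG GCU — AUG at 2, stop UAA at 8 → 9 nt; AUG at 14, stop UAG at 17 → 6 nt.
Longest: frame 2, positions 2–10, 9 nt = 3 codons = 2 aa. → 3 codons.

3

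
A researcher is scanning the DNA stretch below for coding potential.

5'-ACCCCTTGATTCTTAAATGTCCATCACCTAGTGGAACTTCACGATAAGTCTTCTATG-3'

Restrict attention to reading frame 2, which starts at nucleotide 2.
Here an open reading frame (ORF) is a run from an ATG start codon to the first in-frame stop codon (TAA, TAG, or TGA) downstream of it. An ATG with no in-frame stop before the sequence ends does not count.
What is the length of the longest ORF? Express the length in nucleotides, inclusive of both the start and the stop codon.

Frame 2: CCC CTT GAT TCT TAA ATG TCC ATC ACC TAG TGG AAC TTC ACG ATA AGT CTT CTA — ATG at 17, stop TAG at 29 → 15 nt.
Longest: frame 2, positions 17–31, 15 nt = 5 codons = 4 aa. → 15 nucleotides.

15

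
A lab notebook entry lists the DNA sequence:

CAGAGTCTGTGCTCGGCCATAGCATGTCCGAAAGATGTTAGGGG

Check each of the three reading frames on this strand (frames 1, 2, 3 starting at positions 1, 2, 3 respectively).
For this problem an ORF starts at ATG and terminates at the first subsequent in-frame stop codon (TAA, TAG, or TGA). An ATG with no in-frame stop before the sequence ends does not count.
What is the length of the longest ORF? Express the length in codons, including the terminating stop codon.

6

Frame 1: CAG AGT CTG TGC TCG GCC ATA GCA TGT CCG AAA GAT GTT AGG — no ATG→stop ORF.
Frame 2: AGA GTC TGT GCT CGG CCA TAG CAT GTC CGA AAG ATG TTA GGG — no ATG→stop ORF.
Frame 3: GAG TCT GTG CTC GGC CAT AGC ATG TCC GAA AGA TGT TAG GGG — ATG at 24, stop TAG at 39 → 18 nt.
Longest: frame 3, positions 24–41, 18 nt = 6 codons = 5 aa. → 6 codons.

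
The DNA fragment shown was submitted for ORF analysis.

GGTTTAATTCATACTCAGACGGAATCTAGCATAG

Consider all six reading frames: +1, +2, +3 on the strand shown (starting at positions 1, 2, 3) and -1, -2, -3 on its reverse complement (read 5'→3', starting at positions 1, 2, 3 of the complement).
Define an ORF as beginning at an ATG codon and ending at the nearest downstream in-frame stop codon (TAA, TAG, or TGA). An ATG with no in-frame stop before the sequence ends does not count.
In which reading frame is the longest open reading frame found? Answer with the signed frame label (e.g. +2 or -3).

Reverse complement (5'→3'): CTATGCTAGATTCCGTCTGAGTATGAATTAAACC
Frame +1: GGT TTA ATT CAT ACT CAG ACG GAA TCT AGC ATA — no ATG→stop ORF.
Frame +2: GTT TAA TTC ATA CTC AGA CGG AAT CTA GCA TAG — no ATG→stop ORF.
Frame +3: TTT AAT TCA TAC TCA GAC GGA ATC TAG CAT — no ATG→stop ORF.
Frame -1: CTA TGC TAG ATT CCG TCT GAG TAT GAA TTA AAC — no ATG→stop ORF.
Frame -2: TAT GCT AGA TTC CGT CTG AGT ATG AAT TAA ACC — ATG at 23, stop TAA at 29 → 9 nt.
Frame -3: ATG CTA GAT TCC GTC TGA GTA TGA ATT AAA — ATG at 3, stop TGA at 18 → 18 nt.
Longest ORF is 18 nt in frame -3 (positions 3–20).

-3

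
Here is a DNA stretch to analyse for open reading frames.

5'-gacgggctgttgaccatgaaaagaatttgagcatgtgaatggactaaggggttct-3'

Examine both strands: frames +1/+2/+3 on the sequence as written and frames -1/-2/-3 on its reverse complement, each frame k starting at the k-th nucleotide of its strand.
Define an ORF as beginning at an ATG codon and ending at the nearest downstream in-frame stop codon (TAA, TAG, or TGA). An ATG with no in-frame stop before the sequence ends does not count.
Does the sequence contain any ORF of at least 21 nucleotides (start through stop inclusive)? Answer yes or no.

no

Reverse complement (5'→3'): AGAACCCCTTAGTCCATTCACATGCTCAAATTCTTTTCATGGTCAACAGCCCGTC
Frame +1: GAC GGG CTG TTG ACC ATG AAA AGA ATT TGA GCA TGT GAA TGG ACT AAG GGG TTC — ATG at 16, stop TGA at 28 → 15 nt.
Frame +2: ACG GGC TGT TGA CCA TGA AAA GAA TTT GAG CAT GTG AAT GGA CTA AGG GGT TCT — no ATG→stop ORF.
Frame +3: CGG GCT GTT GAC CAT GAA AAG AAT TTG AGC ATG TGA ATG GAC TAA GGG GTT — ATG at 33, stop TGA at 36 → 6 nt; ATG at 39, stop TAA at 45 → 9 nt.
Frame -1: AGA ACC CCT TAG TCC ATT CAC ATG CTC AAA TTC TTT TCA TGG TCA ACA GCC CGT — no ATG→stop ORF.
Frame -2: GAA CCC CTT AGT CCA TTC ACA TGC TCA AAT TCT TTT CAT GGT CAA CAG CCC GTC — no ATG→stop ORF.
Frame -3: AAC CCC TTA GTC CAT TCA CAT GCT CAA ATT CTT TTC ATG GTC AAC AGC CCG — no ATG→stop ORF.
Largest ORF found is 15 nucleotides < 21, so no.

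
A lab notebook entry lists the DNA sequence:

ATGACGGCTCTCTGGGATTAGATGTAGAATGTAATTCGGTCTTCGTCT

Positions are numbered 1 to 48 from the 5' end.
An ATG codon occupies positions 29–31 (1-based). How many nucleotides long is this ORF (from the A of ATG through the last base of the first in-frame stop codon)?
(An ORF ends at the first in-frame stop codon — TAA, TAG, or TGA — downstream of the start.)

6

Codons from position 29: ATG (29–31), TAA (32–34).
TAA is the first in-frame stop; ORF spans 29–34, 6 nucleotides.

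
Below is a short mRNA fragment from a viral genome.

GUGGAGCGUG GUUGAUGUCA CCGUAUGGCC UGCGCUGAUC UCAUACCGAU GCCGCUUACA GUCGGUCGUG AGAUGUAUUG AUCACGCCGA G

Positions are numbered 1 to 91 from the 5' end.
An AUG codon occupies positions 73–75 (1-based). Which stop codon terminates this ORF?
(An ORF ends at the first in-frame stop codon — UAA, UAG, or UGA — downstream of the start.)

UGA

Codons from position 73: AUG (73–75), UAU (76–78), UGA (79–81).
The first in-frame stop codon is UGA.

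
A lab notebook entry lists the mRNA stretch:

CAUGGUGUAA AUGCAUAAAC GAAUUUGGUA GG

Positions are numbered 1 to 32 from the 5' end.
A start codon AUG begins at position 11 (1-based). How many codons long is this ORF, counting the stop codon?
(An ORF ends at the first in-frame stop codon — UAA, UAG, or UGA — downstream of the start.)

7

Codons from position 11: AUG (11–13), CAU (14–16), AAA (17–19), CGA (20–22), AUU (23–25), UGG (26–28), UAG (29–31).
UAG is the first in-frame stop; that's 7 codons including the stop.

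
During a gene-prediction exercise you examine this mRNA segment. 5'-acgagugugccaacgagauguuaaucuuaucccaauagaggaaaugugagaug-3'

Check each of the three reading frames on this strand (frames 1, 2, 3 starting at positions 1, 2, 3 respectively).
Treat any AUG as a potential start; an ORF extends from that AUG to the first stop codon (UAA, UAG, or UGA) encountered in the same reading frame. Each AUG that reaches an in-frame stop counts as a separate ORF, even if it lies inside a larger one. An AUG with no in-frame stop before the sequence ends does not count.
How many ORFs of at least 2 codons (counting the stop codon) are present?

Frame 1: ACG AGU GUG CCA ACG AGA UGU UAA UCU UAU CCC AAU AGA GGA AAU GUG AGA — no AUG→stop ORF.
Frame 2: CGA GUG UGC CAA CGA GAU GUU AAU CUU AUC CCA AUA GAG GAA AUG UGA GAU — AUG at 44, stop UGA at 47 → 6 nt.
Frame 3: GAG UGU GCC AAC GAG AUG UUA AUC UUA UCC CAA UAG AGG AAA UGU GAG AUG — AUG at 18, stop UAG at 36 → 21 nt.
ORFs ≥ 2 codons: frame 2 44–49 (2 codons), frame 3 18–38 (7 codons). Count = 2.

2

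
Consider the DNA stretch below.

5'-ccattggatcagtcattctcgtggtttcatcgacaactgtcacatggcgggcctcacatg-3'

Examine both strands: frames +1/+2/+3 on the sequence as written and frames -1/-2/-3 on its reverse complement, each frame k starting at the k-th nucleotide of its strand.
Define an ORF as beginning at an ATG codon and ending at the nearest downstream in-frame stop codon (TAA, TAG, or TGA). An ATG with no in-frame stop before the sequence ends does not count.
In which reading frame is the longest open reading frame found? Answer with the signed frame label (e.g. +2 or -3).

-1

Reverse complement (5'→3'): CATGTGAGGCCCGCCATGTGACAGTTGTCGATGAAACCACGAGAATGACTGATCCAATGG
Frame +1: CCA TTG GAT CAG TCA TTC TCG TGG TTT CAT CGA CAA CTG TCA CAT GGC GGG CCT CAC ATG — no ATG→stop ORF.
Frame +2: CAT TGG ATC AGT CAT TCT CGT GGT TTC ATC GAC AAC TGT CAC ATG GCG GGC CTC ACA — no ATG→stop ORF.
Frame +3: ATT GGA TCA GTC ATT CTC GTG GTT TCA TCG ACA ACT GTC ACA TGG CGG GCC TCA CAT — no ATG→stop ORF.
Frame -1: CAT GTG AGG CCC GCC ATG TGA CAG TTG TCG ATG AAA CCA CGA GAA TGA CTG ATC CAA TGG — ATG at 16, stop TGA at 19 → 6 nt; ATG at 31, stop TGA at 46 → 18 nt.
Frame -2: ATG TGA GGC CCG CCA TGT GAC AGT TGT CGA TGA AAC CAC GAG AAT GAC TGA TCC AAT — ATG at 2, stop TGA at 5 → 6 nt.
Frame -3: TGT GAG GCC CGC CAT GTG ACA GTT GTC GAT GAA ACC ACG AGA ATG ACT GAT CCA ATG — no ATG→stop ORF.
Longest ORF is 18 nt in frame -1 (positions 31–48).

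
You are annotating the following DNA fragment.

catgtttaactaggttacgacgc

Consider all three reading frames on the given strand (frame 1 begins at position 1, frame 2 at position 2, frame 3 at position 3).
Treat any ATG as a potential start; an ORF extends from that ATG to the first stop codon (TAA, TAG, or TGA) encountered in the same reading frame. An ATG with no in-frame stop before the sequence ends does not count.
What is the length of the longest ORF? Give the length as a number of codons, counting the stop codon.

Frame 1: CAT GTT TAA CTA GGT TAC GAC — no ATG→stop ORF.
Frame 2: ATG TTT AAC TAG GTT ACG ACG — ATG at 2, stop TAG at 11 → 12 nt.
Frame 3: TGT TTA ACT AGG TTA CGA CGC — no ATG→stop ORF.
Longest: frame 2, positions 2–13, 12 nt = 4 codons = 3 aa. → 4 codons.

4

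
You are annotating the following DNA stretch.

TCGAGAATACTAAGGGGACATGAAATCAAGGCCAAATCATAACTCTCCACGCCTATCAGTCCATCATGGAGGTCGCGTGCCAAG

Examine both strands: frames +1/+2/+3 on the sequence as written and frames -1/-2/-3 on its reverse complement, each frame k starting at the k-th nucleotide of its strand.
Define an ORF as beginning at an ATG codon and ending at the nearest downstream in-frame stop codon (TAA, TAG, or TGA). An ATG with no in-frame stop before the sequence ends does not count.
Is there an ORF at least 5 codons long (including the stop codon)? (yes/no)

Reverse complement (5'→3'): CTTGGCACGCGACCTCCATGATGGACTGATAGGCGTGGAGAGTTATGATTTGGCCTTGATTTCATGTCCCCTTAGTATTCTCGA
Frame +1: TCG AGA ATA CTA AGG GGA CAT GAA ATC AAG GCC AAA TCA TAA CTC TCC ACG CCT ATC AGT CCA TCA TGG AGG TCG CGT GCC AAG — no ATG→stop ORF.
Frame +2: CGA GAA TAC TAA GGG GAC ATG AAA TCA AGG CCA AAT CAT AAC TCT CCA CGC CTA TCA GTC CAT CAT GGA GGT CGC GTG CCA — no ATG→stop ORF.
Frame +3: GAG AAT ACT AAG GGG ACA TGA AAT CAA GGC CAA ATC ATA ACT CTC CAC GCC TAT CAG TCC ATC ATG GAG GTC GCG TGC CAA — no ATG→stop ORF.
Frame -1: CTT GGC ACG CGA CCT CCA TGA TGG ACT GAT AGG CGT GGA GAG TTA TGA TTT GGC CTT GAT TTC ATG TCC CCT TAG TAT TCT CGA — ATG at 64, stop TAG at 73 → 12 nt.
Frame -2: TTG GCA CGC GAC CTC CAT GAT GGA CTG ATA GGC GTG GAG AGT TAT GAT TTG GCC TTG ATT TCA TGT CCC CTT AGT ATT CTC — no ATG→stop ORF.
Frame -3: TGG CAC GCG ACC TCC ATG ATG GAC TGA TAG GCG TGG AGA GTT ATG ATT TGG CCT TGA TTT CAT GTC CCC TTA GTA TTC TCG — ATG at 18, stop TGA at 27 → 12 nt; ATG at 21, stop TGA at 27 → 9 nt; ATG at 45, stop TGA at 57 → 15 nt.
Frame -3 has an ORF of 5 codons (positions 45–59) ≥ 5, so yes.

yes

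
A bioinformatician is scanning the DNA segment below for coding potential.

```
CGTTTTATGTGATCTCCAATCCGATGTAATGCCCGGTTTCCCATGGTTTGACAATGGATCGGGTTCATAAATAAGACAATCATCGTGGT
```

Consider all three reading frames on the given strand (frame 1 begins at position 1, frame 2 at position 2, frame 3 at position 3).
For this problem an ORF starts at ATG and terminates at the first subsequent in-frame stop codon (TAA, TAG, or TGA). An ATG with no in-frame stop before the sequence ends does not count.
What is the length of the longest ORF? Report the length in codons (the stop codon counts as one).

14

Frame 1: CGT TTT ATG TGA TCT CCA ATC CGA TGT AAT GCC CGG TTT CCC ATG GTT TGA CAA TGG ATC GGG TTC ATA AAT AAG ACA ATC ATC GTG — ATG at 7, stop TGA at 10 → 6 nt; ATG at 43, stop TGA at 49 → 9 nt.
Frame 2: GTT TTA TGT GAT CTC CAA TCC GAT GTA ATG CCC GGT TTC CCA TGG TTT GAC AAT GGA TCG GGT TCA TAA ATA AGA CAA TCA TCG TGG — ATG at 29, stop TAA at 68 → 42 nt.
Frame 3: TTT TAT GTG ATC TCC AAT CCG ATG TAA TGC CCG GTT TCC CAT GGT TTG ACA ATG GAT CGG GTT CAT AAA TAA GAC AAT CAT CGT GGT — ATG at 24, stop TAA at 27 → 6 nt; ATG at 54, stop TAA at 72 → 21 nt.
Longest: frame 2, positions 29–70, 42 nt = 14 codons = 13 aa. → 14 codons.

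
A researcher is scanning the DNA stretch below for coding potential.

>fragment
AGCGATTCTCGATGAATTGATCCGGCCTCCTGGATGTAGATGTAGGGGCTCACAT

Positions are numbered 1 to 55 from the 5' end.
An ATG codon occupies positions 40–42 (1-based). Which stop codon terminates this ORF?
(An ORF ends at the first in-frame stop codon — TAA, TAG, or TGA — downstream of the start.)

Codons from position 40: ATG (40–42), TAG (43–45).
The first in-frame stop codon is TAG.

TAG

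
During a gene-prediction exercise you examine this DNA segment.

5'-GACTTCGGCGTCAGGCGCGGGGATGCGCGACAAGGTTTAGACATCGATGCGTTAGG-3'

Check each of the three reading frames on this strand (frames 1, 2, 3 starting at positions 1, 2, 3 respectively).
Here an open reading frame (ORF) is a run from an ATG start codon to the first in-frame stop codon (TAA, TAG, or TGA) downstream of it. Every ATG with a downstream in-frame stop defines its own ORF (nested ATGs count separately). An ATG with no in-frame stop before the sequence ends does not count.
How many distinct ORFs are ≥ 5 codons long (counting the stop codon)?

Frame 1: GAC TTC GGC GTC AGG CGC GGG GAT GCG CGA CAA GGT TTA GAC ATC GAT GCG TTA — no ATG→stop ORF.
Frame 2: ACT TCG GCG TCA GGC GCG GGG ATG CGC GAC AAG GTT TAG ACA TCG ATG CGT TAG — ATG at 23, stop TAG at 38 → 18 nt; ATG at 47, stop TAG at 53 → 9 nt.
Frame 3: CTT CGG CGT CAG GCG CGG GGA TGC GCG ACA AGG TTT AGA CAT CGA TGC GTT AGG — no ATG→stop ORF.
ORFs ≥ 5 codons: frame 2 23–40 (6 codons). Count = 1.

1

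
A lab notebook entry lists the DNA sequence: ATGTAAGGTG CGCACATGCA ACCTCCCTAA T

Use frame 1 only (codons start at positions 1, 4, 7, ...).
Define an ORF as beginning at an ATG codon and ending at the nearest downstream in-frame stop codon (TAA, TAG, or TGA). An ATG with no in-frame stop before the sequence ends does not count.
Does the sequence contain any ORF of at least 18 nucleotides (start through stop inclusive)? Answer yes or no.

no

Frame 1: ATG TAA GGT GCG CAC ATG CAA CCT CCC TAA — ATG at 1, stop TAA at 4 → 6 nt; ATG at 16, stop TAA at 28 → 15 nt.
Largest ORF found is 15 nucleotides < 18, so no.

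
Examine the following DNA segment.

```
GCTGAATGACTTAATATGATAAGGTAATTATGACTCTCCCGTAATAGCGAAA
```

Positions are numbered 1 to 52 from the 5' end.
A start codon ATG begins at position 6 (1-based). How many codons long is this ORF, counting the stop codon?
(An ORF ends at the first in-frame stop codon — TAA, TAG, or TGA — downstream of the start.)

3

Codons from position 6: ATG (6–8), ACT (9–11), TAA (12–14).
TAA is the first in-frame stop; that's 3 codons including the stop.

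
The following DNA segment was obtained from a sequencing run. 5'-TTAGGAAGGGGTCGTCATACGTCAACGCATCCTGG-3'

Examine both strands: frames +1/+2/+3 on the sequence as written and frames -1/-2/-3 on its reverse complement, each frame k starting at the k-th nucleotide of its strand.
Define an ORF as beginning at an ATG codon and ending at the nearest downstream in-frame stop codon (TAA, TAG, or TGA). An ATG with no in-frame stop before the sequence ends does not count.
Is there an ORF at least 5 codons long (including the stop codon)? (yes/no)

Reverse complement (5'→3'): CCAGGATGCGTTGACGTATGACGACCCCTTCCTAA
Frame +1: TTA GGA AGG GGT CGT CAT ACG TCA ACG CAT CCT — no ATG→stop ORF.
Frame +2: TAG GAA GGG GTC GTC ATA CGT CAA CGC ATC CTG — no ATG→stop ORF.
Frame +3: AGG AAG GGG TCG TCA TAC GTC AAC GCA TCC TGG — no ATG→stop ORF.
Frame -1: CCA GGA TGC GTT GAC GTA TGA CGA CCC CTT CCT — no ATG→stop ORF.
Frame -2: CAG GAT GCG TTG ACG TAT GAC GAC CCC TTC CTA — no ATG→stop ORF.
Frame -3: AGG ATG CGT TGA CGT ATG ACG ACC CCT TCC TAA — ATG at 6, stop TGA at 12 → 9 nt; ATG at 18, stop TAA at 33 → 18 nt.
Frame -3 has an ORF of 6 codons (positions 18–35) ≥ 5, so yes.

yes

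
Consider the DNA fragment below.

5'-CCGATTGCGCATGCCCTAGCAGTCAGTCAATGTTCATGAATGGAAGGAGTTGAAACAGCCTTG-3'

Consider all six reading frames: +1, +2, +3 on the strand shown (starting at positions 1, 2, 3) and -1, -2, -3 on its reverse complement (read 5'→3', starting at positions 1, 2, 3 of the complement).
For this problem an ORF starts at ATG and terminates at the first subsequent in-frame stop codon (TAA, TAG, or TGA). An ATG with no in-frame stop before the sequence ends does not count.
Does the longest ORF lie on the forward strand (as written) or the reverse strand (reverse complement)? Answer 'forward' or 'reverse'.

forward

Reverse complement (5'→3'): CAAGGCTGTTTCAACTCCTTCCATTCATGAACATTGACTGACTGCTAGGGCATGCGCAATCGG
Frame +1: CCG ATT GCG CAT GCC CTA GCA GTC AGT CAA TGT TCA TGA ATG GAA GGA GTT GAA ACA GCC TTG — no ATG→stop ORF.
Frame +2: CGA TTG CGC ATG CCC TAG CAG TCA GTC AAT GTT CAT GAA TGG AAG GAG TTG AAA CAG CCT — ATG at 11, stop TAG at 17 → 9 nt.
Frame +3: GAT TGC GCA TGC CCT AGC AGT CAG TCA ATG TTC ATG AAT GGA AGG AGT TGA AAC AGC CTT — ATG at 30, stop TGA at 51 → 24 nt; ATG at 36, stop TGA at 51 → 18 nt.
Frame -1: CAA GGC TGT TTC AAC TCC TTC CAT TCA TGA ACA TTG ACT GAC TGC TAG GGC ATG CGC AAT CGG — no ATG→stop ORF.
Frame -2: AAG GCT GTT TCA ACT CCT TCC ATT CAT GAA CAT TGA CTG ACT GCT AGG GCA TGC GCA ATC — no ATG→stop ORF.
Frame -3: AGG CTG TTT CAA CTC CTT CCA TTC ATG AAC ATT GAC TGA CTG CTA GGG CAT GCG CAA TCG — ATG at 27, stop TGA at 39 → 15 nt.
Forward-strand max 24 nt; reverse-strand max 15 nt. The forward strand has the longer ORF.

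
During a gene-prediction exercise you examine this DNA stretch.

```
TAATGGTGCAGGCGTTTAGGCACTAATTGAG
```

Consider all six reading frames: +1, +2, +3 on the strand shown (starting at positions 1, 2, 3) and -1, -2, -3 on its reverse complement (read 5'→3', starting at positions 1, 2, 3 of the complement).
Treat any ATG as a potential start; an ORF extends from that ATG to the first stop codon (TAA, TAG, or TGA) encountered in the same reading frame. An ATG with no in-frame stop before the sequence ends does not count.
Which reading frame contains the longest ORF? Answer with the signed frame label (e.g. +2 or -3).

+3

Reverse complement (5'→3'): CTCAATTAGTGCCTAAACGCCTGCACCATTA
Frame +1: TAA TGG TGC AGG CGT TTA GGC ACT AAT TGA — no ATG→stop ORF.
Frame +2: AAT GGT GCA GGC GTT TAG GCA CTA ATT GAG — no ATG→stop ORF.
Frame +3: ATG GTG CAG GCG TTT AGG CAC TAA TTG — ATG at 3, stop TAA at 24 → 24 nt.
Frame -1: CTC AAT TAG TGC CTA AAC GCC TGC ACC ATT — no ATG→stop ORF.
Frame -2: TCA ATT AGT GCC TAA ACG CCT GCA CCA TTA — no ATG→stop ORF.
Frame -3: CAA TTA GTG CCT AAA CGC CTG CAC CAT — no ATG→stop ORF.
Longest ORF is 24 nt in frame +3 (positions 3–26).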